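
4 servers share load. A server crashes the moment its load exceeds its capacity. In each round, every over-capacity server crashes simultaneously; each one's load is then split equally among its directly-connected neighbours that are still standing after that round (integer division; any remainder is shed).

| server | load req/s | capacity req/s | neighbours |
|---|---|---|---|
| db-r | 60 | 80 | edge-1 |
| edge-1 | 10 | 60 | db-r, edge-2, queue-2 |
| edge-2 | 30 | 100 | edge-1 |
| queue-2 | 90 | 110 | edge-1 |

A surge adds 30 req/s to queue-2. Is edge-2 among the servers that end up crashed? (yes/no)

Round 1 — queue-2 at 120 > 110. queue-2 crashes.
  queue-2 sheds 120 req/s to edge-1: 120 each.
    edge-1: 10+120 = 130 > 60
Round 2 — edge-1 crashes.
  edge-1 sheds 130 req/s to db-r, edge-2: 65 each.
    db-r: 60+65 = 125 > 80
    edge-2: 30+65 = 95 ≤ 100
Round 3 — db-r crashes.
  db-r sheds 125 req/s: no online neighbours, lost.
No further crashes.

no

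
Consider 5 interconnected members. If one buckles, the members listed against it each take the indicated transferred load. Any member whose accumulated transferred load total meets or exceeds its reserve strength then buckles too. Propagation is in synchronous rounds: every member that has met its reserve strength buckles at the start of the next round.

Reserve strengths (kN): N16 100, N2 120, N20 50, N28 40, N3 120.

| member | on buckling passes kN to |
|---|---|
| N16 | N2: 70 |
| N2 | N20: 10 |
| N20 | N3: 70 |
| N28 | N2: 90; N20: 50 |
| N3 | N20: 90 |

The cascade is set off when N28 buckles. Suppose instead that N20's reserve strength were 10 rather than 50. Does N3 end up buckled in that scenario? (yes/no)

With N20's reserve strength at 10:
Round 1 — N28 buckles (initial).
  N2: +90 → 90 < 120
  N20: +50 → 50 ≥ 10
Round 2 — N20 buckles.
  N3: +70 → 70 < 120
No further bucklings.

no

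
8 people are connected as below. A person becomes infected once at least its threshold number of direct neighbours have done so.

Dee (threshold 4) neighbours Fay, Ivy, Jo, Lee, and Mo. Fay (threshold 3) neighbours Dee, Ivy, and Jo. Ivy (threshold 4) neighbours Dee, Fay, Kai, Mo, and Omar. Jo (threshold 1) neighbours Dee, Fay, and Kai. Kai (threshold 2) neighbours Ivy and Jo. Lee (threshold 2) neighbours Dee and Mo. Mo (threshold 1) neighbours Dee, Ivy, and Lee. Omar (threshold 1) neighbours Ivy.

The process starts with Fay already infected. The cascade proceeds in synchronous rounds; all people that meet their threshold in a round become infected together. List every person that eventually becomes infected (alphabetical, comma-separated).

Fay, Jo

Round 1 — Fay becomes infected (initial).
Round 2 — checking thresholds:
  Dee: 1 of 5 neighbours < 4, not yet.
  Ivy: 1 of 5 neighbours < 4, not yet.
  Jo: 1 of 3 neighbours ≥ 1, becomes infected.
Round 3 — no new infections; cascade stops.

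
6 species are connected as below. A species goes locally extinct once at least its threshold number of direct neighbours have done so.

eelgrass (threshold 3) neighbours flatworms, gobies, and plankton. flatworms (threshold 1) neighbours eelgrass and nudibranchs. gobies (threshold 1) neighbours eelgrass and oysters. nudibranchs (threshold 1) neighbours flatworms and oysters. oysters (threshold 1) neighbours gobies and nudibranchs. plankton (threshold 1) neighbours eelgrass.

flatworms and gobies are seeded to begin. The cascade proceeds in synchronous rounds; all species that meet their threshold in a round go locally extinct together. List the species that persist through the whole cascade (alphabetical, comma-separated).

Round 1 — flatworms, gobies go locally extinct (initial).
Round 2 — checking thresholds:
  eelgrass: 2 of 3 neighbours < 3, below threshold.
  nudibranchs: 1 of 2 neighbours ≥ 1, goes locally extinct.
  oysters: 1 of 2 neighbours ≥ 1, goes locally extinct.
Round 3 — no new extinctions; cascade stops.

eelgrass, plankton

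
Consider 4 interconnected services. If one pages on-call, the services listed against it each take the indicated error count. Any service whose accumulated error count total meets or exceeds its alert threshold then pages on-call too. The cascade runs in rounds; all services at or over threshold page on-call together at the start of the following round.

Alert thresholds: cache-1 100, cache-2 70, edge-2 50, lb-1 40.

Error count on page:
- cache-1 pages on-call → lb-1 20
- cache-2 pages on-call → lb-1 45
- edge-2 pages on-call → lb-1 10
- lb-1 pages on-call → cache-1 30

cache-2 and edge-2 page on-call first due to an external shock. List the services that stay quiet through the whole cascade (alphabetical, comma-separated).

cache-1

Round 1 — cache-2, edge-2 page on-call (initial).
  lb-1: +45+10 → 55 ≥ 40
Round 2 — lb-1 pages on-call.
  cache-1: +30 → 30 < 100
No further pages.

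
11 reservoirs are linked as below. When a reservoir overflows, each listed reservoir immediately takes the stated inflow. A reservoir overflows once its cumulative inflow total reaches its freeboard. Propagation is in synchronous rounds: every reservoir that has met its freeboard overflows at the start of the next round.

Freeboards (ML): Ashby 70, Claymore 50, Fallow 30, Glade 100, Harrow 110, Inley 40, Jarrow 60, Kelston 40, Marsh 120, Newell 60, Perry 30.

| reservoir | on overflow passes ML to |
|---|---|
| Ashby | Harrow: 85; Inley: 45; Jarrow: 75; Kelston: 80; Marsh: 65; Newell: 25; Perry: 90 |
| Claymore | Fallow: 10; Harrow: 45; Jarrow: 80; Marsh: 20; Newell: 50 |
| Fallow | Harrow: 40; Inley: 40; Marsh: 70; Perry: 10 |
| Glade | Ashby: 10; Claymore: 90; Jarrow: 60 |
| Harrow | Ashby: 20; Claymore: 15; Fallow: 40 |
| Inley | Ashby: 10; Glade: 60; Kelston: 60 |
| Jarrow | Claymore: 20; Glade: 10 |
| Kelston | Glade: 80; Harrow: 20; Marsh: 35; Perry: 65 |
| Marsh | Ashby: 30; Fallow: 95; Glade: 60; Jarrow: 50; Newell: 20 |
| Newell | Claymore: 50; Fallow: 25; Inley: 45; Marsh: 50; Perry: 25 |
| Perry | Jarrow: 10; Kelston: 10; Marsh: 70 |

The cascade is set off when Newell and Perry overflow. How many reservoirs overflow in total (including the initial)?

Round 1 — Newell, Perry overflow (initial).
  Claymore: +50 → 50 ≥ 50
  Fallow: +25 → 25 < 30
  Inley: +45 → 45 ≥ 40
  Jarrow: +10 → 10 < 60
  Kelston: +10 → 10 < 40
  Marsh: +50+70 → 120 ≥ 120
Round 2 — Claymore, Inley, Marsh overflow.
  Ashby: +10+30 → 40 < 70
  Fallow: +10+95 → 130 ≥ 30
  Glade: +60+60 → 120 ≥ 100
  Harrow: +45 → 45 < 110
  Jarrow: +80+50 → 140 ≥ 60
  Kelston: +60 → 70 ≥ 40
Round 3 — Fallow, Glade, Jarrow, Kelston overflow.
  Ashby: +10 → 50 < 70
  Harrow: +40+20 → 105 < 110
No further overflows.

9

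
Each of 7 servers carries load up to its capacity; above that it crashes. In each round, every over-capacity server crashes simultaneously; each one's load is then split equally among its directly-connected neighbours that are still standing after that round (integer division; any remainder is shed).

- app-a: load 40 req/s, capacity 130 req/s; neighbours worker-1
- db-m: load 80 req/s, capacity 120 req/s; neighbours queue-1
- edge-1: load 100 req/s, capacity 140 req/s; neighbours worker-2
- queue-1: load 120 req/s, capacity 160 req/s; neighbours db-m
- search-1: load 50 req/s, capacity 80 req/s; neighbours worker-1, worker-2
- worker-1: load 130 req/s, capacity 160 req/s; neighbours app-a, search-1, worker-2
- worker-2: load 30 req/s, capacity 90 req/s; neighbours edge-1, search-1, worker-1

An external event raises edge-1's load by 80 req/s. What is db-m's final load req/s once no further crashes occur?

Round 1 — edge-1 at 180 > 140. edge-1 crashes.
  edge-1 sheds 180 req/s to worker-2: 180 each.
    worker-2: 30+180 = 210 > 90
Round 2 — worker-2 crashes.
  worker-2 sheds 210 req/s to search-1, worker-1: 105 each.
    search-1: 50+105 = 155 > 80
    worker-1: 130+105 = 235 > 160
Round 3 — search-1, worker-1 crash.
  search-1 sheds 155 req/s: no online neighbours, lost.
  worker-1 sheds 235 req/s to app-a: 235 each.
    app-a: 40+235 = 275 > 130
Round 4 — app-a crashes.
  app-a sheds 275 req/s: no online neighbours, lost.
No further crashes.

80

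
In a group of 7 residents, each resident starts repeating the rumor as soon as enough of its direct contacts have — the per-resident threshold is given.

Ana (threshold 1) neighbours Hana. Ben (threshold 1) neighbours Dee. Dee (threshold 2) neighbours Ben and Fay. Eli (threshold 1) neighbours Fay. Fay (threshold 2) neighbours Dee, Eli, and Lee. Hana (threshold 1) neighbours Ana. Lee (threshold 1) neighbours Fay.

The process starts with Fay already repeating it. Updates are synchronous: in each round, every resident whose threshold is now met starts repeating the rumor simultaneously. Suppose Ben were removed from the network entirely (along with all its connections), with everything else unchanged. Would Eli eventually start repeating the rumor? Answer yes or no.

yes

With Ben removed:
Round 1 — Fay starts repeating the rumor (initial).
Round 2 — checking thresholds:
  Dee: 1 of 1 neighbours < 2, not yet.
  Eli: 1 of 1 neighbours ≥ 1, starts repeating the rumor.
  Lee: 1 of 1 neighbours ≥ 1, starts repeating the rumor.
Round 3 — no new spreads; cascade stops.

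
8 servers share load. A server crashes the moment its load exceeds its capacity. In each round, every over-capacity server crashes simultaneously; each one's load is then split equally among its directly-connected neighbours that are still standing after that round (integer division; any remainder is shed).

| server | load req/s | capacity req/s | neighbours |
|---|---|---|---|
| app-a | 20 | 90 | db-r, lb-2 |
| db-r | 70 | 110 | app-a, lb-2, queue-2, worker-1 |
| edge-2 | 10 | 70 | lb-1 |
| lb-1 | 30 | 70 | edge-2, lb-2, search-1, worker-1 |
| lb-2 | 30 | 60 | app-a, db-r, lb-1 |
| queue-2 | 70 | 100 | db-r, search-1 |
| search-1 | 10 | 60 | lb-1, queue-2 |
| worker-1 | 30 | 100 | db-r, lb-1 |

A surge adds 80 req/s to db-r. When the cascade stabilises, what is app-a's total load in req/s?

90

Round 1 — db-r at 150 > 110. db-r crashes.
  db-r sheds 150 req/s to app-a, lb-2, queue-2, worker-1: 37 each (2 lost).
    app-a: 20+37 = 57 ≤ 90
    lb-2: 30+37 = 67 > 60
    queue-2: 70+37 = 107 > 100
    worker-1: 30+37 = 67 ≤ 100
Round 2 — lb-2, queue-2 crash.
  lb-2 sheds 67 req/s to app-a, lb-1: 33 each (1 lost).
    app-a: 57+33 = 90 ≤ 90
    lb-1: 30+33 = 63 ≤ 70
  queue-2 sheds 107 req/s to search-1: 107 each.
    search-1: 10+107 = 117 > 60
Round 3 — search-1 crashes.
  search-1 sheds 117 req/s to lb-1: 117 each.
    lb-1: 63+117 = 180 > 70
Round 4 — lb-1 crashes.
  lb-1 sheds 180 req/s to edge-2, worker-1: 90 each.
    edge-2: 10+90 = 100 > 70
    worker-1: 67+90 = 157 > 100
Round 5 — edge-2, worker-1 crash.
  edge-2 sheds 100 req/s: no online neighbours, lost.
  worker-1 sheds 157 req/s: no online neighbours, lost.
No further crashes.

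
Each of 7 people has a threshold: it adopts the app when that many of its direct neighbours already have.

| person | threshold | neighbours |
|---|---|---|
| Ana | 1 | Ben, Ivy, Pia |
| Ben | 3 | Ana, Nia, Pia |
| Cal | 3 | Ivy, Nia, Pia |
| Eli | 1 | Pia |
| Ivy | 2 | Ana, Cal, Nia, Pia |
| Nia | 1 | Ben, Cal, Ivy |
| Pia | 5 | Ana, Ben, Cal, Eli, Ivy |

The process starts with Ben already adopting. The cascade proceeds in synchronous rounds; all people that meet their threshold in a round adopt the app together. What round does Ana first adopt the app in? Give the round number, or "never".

2

Round 1 — Ben adopts the app (initial).
Round 2 — checking thresholds:
  Ana: 1 of 3 neighbours ≥ 1, adopts the app.
  Nia: 1 of 3 neighbours ≥ 1, adopts the app.
  Pia: 1 of 5 neighbours < 5, holds.
Round 3 — checking thresholds:
  Cal: 1 of 3 neighbours < 3, holds.
  Ivy: 2 of 4 neighbours ≥ 2, adopts the app.
  Pia: 2 of 5 neighbours < 5, holds.
Round 4 — no new adoptions; cascade stops.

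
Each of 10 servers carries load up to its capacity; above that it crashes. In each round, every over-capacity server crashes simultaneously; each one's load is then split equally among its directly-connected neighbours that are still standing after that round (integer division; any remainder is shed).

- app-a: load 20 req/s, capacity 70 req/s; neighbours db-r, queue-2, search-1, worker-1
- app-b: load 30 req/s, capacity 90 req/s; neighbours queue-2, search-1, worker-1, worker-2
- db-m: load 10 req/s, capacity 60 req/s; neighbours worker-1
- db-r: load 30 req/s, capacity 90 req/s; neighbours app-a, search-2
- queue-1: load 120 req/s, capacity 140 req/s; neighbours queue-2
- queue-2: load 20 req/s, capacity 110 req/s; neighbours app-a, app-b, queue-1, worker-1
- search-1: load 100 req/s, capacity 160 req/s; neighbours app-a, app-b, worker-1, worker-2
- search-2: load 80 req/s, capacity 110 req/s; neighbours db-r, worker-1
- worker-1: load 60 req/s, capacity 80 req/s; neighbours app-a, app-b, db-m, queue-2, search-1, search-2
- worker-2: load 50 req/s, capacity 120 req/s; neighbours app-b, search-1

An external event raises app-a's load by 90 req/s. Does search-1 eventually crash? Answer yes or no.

Round 1 — app-a at 110 > 70. app-a crashes.
  app-a sheds 110 req/s to db-r, queue-2, search-1, worker-1: 27 each (2 lost).
    db-r: 30+27 = 57 ≤ 90
    queue-2: 20+27 = 47 ≤ 110
    search-1: 100+27 = 127 ≤ 160
    worker-1: 60+27 = 87 > 80
Round 2 — worker-1 crashes.
  worker-1 sheds 87 req/s to app-b, db-m, queue-2, search-1, search-2: 17 each (2 lost).
    app-b: 30+17 = 47 ≤ 90
    db-m: 10+17 = 27 ≤ 60
    queue-2: 47+17 = 64 ≤ 110
    search-1: 127+17 = 144 ≤ 160
    search-2: 80+17 = 97 ≤ 110
No further crashes.

no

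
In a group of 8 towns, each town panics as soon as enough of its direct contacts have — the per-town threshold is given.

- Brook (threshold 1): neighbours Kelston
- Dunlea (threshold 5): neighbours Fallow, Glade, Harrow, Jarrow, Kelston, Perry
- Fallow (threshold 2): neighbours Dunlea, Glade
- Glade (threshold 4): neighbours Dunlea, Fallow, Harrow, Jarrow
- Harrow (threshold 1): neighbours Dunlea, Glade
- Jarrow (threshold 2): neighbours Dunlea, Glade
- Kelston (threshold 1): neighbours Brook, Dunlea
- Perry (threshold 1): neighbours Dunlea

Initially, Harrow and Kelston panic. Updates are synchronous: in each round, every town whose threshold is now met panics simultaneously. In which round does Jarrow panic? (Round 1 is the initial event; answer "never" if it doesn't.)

never

Round 1 — Harrow, Kelston panic (initial).
Round 2 — checking thresholds:
  Brook: 1 of 1 neighbours ≥ 1, panics.
  Dunlea: 2 of 6 neighbours < 5, holds.
  Glade: 1 of 4 neighbours < 4, holds.
Round 3 — no new panics; cascade stops.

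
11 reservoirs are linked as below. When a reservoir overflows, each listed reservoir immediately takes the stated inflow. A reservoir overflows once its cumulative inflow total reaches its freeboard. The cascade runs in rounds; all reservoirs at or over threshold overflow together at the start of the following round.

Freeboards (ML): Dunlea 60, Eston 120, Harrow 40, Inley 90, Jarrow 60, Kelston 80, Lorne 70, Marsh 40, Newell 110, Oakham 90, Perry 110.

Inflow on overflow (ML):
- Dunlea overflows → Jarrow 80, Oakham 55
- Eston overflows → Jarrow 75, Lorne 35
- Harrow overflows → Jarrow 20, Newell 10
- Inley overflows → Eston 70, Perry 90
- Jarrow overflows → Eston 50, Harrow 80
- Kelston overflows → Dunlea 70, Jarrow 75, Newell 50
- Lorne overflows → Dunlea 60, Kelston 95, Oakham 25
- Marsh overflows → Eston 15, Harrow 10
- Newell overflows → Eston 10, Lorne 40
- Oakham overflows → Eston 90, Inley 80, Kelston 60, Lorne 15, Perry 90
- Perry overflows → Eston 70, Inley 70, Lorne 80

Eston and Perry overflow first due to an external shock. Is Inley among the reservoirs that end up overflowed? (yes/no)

Round 1 — Eston, Perry overflow (initial).
  Inley: +70 → 70 < 90
  Jarrow: +75 → 75 ≥ 60
  Lorne: +35+80 → 115 ≥ 70
Round 2 — Jarrow, Lorne overflow.
  Dunlea: +60 → 60 ≥ 60
  Harrow: +80 → 80 ≥ 40
  Kelston: +95 → 95 ≥ 80
  Oakham: +25 → 25 < 90
Round 3 — Dunlea, Harrow, Kelston overflow.
  Newell: +10+50 → 60 < 110
  Oakham: +55 → 80 < 90
No further overflows.

no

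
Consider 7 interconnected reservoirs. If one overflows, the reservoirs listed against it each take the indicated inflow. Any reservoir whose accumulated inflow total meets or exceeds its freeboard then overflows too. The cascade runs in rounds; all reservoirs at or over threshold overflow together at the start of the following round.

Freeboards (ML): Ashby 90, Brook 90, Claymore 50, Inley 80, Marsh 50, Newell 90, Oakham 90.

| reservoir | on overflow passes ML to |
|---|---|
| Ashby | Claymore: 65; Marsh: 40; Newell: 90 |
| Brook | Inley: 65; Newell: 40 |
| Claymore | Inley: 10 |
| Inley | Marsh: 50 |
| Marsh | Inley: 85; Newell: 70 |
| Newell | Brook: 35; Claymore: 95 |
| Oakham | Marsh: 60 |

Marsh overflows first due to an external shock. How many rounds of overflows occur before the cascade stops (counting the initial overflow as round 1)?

Round 1 — Marsh overflows (initial).
  Inley: +85 → 85 ≥ 80
  Newell: +70 → 70 < 90
Round 2 — Inley overflows.
No further overflows.

2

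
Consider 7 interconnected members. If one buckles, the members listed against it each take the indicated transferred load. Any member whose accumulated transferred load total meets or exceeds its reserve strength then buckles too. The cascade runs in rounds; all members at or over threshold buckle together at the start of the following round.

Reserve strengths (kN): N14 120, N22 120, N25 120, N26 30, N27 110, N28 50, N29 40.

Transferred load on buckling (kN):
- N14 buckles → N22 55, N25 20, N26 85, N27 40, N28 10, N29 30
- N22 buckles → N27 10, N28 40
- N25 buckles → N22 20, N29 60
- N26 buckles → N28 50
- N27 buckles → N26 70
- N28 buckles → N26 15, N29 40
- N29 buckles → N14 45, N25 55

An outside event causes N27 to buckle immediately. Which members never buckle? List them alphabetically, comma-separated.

Round 1 — N27 buckles (initial).
  N26: +70 → 70 ≥ 30
Round 2 — N26 buckles.
  N28: +50 → 50 ≥ 50
Round 3 — N28 buckles.
  N29: +40 → 40 ≥ 40
Round 4 — N29 buckles.
  N14: +45 → 45 < 120
  N25: +55 → 55 < 120
No further bucklings.

N14, N22, N25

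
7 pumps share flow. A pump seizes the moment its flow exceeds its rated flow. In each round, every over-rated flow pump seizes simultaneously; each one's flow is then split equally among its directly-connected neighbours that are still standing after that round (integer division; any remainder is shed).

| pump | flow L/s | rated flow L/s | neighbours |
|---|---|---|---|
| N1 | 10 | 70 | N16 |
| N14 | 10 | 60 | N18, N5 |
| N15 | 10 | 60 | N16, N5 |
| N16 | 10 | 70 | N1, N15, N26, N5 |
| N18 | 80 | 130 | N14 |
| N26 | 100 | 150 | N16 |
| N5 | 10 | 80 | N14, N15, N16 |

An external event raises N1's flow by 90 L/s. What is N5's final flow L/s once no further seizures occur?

46

Round 1 — N1 at 100 > 70. N1 seizes.
  N1 sheds 100 L/s to N16: 100 each.
    N16: 10+100 = 110 > 70
Round 2 — N16 seizes.
  N16 sheds 110 L/s to N15, N26, N5: 36 each (2 lost).
    N15: 10+36 = 46 ≤ 60
    N26: 100+36 = 136 ≤ 150
    N5: 10+36 = 46 ≤ 80
No further seizures.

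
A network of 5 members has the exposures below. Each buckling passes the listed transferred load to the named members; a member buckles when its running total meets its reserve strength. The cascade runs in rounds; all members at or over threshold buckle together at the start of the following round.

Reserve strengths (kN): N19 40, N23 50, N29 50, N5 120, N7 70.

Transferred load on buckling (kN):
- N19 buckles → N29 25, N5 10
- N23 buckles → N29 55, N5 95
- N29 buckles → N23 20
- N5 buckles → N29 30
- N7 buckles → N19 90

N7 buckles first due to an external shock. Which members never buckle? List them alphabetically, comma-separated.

N23, N29, N5

Round 1 — N7 buckles (initial).
  N19: +90 → 90 ≥ 40
Round 2 — N19 buckles.
  N29: +25 → 25 < 50
  N5: +10 → 10 < 120
No further bucklings.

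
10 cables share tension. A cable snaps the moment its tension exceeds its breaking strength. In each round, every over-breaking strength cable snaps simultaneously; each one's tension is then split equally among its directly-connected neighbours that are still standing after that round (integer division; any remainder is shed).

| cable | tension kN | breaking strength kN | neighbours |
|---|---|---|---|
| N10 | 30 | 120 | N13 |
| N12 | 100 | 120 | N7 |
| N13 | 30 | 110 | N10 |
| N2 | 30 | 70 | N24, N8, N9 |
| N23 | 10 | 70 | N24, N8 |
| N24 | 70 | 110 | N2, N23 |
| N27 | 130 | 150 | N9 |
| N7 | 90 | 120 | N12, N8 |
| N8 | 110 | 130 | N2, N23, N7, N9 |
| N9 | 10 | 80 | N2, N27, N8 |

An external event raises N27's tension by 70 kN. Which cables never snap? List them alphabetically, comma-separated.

Round 1 — N27 at 200 > 150. N27 snaps.
  N27 sheds 200 kN to N9: 200 each.
    N9: 10+200 = 210 > 80
Round 2 — N9 snaps.
  N9 sheds 210 kN to N2, N8: 105 each.
    N2: 30+105 = 135 > 70
    N8: 110+105 = 215 > 130
Round 3 — N2, N8 snap.
  N2 sheds 135 kN to N24: 135 each.
    N24: 70+135 = 205 > 110
  N8 sheds 215 kN to N23, N7: 107 each (1 lost).
    N23: 10+107 = 117 > 70
    N7: 90+107 = 197 > 120
Round 4 — N23, N24, N7 snap.
  N23 sheds 117 kN: no online neighbours, lost.
  N24 sheds 205 kN: no online neighbours, lost.
  N7 sheds 197 kN to N12: 197 each.
    N12: 100+197 = 297 > 120
Round 5 — N12 snaps.
  N12 sheds 297 kN: no online neighbours, lost.
No further breaks.

N10, N13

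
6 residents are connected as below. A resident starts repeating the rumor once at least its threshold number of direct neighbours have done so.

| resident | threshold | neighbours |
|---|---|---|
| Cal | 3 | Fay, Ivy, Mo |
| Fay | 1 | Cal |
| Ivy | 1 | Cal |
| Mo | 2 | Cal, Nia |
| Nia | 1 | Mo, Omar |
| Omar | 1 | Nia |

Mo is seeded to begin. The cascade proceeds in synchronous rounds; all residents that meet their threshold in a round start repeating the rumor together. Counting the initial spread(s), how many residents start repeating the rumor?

3

Round 1 — Mo starts repeating the rumor (initial).
Round 2 — checking thresholds:
  Cal: 1 of 3 neighbours < 3, below threshold.
  Nia: 1 of 2 neighbours ≥ 1, starts repeating the rumor.
Round 3 — checking thresholds:
  Cal: 1 of 3 neighbours < 3, below threshold.
  Omar: 1 of 1 neighbours ≥ 1, starts repeating the rumor.
Round 4 — no new spreads; cascade stops.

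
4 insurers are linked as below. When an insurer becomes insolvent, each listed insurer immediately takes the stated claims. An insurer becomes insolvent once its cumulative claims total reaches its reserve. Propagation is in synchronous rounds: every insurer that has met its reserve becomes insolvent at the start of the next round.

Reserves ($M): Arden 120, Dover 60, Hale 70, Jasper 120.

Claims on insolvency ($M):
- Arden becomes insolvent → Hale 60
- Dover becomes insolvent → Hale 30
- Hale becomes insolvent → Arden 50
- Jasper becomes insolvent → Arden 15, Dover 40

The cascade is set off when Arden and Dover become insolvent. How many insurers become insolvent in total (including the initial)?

3

Round 1 — Arden, Dover become insolvent (initial).
  Hale: +60+30 → 90 ≥ 70
Round 2 — Hale becomes insolvent.
No further insolvencies.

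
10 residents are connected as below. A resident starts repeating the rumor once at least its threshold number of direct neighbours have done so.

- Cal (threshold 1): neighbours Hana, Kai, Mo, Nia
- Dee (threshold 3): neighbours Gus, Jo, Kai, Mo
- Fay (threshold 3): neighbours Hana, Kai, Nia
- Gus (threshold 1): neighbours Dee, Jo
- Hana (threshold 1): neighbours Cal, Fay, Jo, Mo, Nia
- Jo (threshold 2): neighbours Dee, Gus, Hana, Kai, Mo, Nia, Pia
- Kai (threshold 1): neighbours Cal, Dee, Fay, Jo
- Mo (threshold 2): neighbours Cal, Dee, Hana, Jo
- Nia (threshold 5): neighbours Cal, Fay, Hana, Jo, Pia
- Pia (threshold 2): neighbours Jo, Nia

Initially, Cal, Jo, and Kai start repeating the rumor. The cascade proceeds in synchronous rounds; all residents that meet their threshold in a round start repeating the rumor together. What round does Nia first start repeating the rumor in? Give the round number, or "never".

Round 1 — Cal, Jo, Kai start repeating the rumor (initial).
Round 2 — checking thresholds:
  Dee: 2 of 4 neighbours < 3, holds.
  Fay: 1 of 3 neighbours < 3, holds.
  Gus: 1 of 2 neighbours ≥ 1, starts repeating the rumor.
  Hana: 2 of 5 neighbours ≥ 1, starts repeating the rumor.
  Mo: 2 of 4 neighbours ≥ 2, starts repeating the rumor.
  Nia: 2 of 5 neighbours < 5, holds.
  Pia: 1 of 2 neighbours < 2, holds.
Round 3 — checking thresholds:
  Dee: 4 of 4 neighbours ≥ 3, starts repeating the rumor.
  Fay: 2 of 3 neighbours < 3, holds.
  Nia: 3 of 5 neighbours < 5, holds.
  Pia: 1 of 2 neighbours < 2, holds.
Round 4 — no new spreads; cascade stops.

never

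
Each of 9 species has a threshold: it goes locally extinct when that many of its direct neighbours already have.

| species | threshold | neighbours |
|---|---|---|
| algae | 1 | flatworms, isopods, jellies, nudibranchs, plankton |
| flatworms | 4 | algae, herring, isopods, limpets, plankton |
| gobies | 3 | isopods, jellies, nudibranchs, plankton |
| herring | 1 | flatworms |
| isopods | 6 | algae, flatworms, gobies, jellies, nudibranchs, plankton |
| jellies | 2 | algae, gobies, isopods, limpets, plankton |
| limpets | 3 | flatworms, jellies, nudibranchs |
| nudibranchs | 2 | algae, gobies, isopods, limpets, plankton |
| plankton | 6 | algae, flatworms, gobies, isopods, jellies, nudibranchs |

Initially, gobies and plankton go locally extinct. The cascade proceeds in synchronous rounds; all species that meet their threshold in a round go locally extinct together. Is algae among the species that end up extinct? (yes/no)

Round 1 — gobies, plankton go locally extinct (initial).
Round 2 — checking thresholds:
  algae: 1 of 5 neighbours ≥ 1, goes locally extinct.
  flatworms: 1 of 5 neighbours < 4, not yet.
  isopods: 2 of 6 neighbours < 6, not yet.
  jellies: 2 of 5 neighbours ≥ 2, goes locally extinct.
  nudibranchs: 2 of 5 neighbours ≥ 2, goes locally extinct.
Round 3 — no new extinctions; cascade stops.

yes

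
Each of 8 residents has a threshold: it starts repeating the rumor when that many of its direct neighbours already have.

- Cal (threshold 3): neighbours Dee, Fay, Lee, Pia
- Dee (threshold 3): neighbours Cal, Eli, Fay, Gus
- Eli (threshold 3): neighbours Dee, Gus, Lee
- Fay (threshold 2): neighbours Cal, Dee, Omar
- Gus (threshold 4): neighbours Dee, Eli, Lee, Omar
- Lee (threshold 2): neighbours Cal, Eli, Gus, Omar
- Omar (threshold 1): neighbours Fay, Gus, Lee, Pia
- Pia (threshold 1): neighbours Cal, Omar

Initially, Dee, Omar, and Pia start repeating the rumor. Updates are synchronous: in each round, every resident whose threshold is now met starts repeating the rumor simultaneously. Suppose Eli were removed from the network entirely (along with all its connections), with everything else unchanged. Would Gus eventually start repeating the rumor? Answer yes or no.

With Eli removed:
Round 1 — Dee, Omar, Pia start repeating the rumor (initial).
Round 2 — checking thresholds:
  Cal: 2 of 4 neighbours < 3, not yet.
  Fay: 2 of 3 neighbours ≥ 2, starts repeating the rumor.
  Gus: 2 of 3 neighbours < 4, not yet.
  Lee: 1 of 3 neighbours < 2, not yet.
Round 3 — checking thresholds:
  Cal: 3 of 4 neighbours ≥ 3, starts repeating the rumor.
  Gus: 2 of 3 neighbours < 4, not yet.
  Lee: 1 of 3 neighbours < 2, not yet.
Round 4 — checking thresholds:
  Gus: 2 of 3 neighbours < 4, not yet.
  Lee: 2 of 3 neighbours ≥ 2, starts repeating the rumor.
Round 5 — no new spreads; cascade stops.

no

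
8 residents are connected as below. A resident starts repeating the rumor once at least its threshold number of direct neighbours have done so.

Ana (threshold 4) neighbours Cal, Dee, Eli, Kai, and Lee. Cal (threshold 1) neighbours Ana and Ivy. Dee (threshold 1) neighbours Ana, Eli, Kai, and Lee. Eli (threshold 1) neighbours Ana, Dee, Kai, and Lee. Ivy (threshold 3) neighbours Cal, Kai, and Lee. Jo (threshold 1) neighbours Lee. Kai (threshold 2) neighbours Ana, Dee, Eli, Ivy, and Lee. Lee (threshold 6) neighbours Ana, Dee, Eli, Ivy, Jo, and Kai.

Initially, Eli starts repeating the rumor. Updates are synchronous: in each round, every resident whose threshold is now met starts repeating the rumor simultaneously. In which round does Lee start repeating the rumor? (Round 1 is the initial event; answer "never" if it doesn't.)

never

Round 1 — Eli starts repeating the rumor (initial).
Round 2 — checking thresholds:
  Ana: 1 of 5 neighbours < 4, below threshold.
  Dee: 1 of 4 neighbours ≥ 1, starts repeating the rumor.
  Kai: 1 of 5 neighbours < 2, below threshold.
  Lee: 1 of 6 neighbours < 6, below threshold.
Round 3 — checking thresholds:
  Ana: 2 of 5 neighbours < 4, below threshold.
  Kai: 2 of 5 neighbours ≥ 2, starts repeating the rumor.
  Lee: 2 of 6 neighbours < 6, below threshold.
Round 4 — no new spreads; cascade stops.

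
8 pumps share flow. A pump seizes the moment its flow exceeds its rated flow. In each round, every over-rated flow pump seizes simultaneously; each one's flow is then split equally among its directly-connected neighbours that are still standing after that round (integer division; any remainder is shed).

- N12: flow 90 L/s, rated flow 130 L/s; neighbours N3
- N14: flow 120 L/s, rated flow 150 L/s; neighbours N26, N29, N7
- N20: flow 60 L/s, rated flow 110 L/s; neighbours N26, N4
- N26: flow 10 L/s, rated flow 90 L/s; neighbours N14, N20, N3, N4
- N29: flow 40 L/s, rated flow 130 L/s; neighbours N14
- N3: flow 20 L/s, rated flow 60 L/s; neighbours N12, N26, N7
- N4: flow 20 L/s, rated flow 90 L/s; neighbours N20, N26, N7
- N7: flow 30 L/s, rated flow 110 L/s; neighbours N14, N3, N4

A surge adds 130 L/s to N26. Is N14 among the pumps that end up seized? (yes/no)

yes

Round 1 — N26 at 140 > 90. N26 seizes.
  N26 sheds 140 L/s to N14, N20, N3, N4: 35 each.
    N14: 120+35 = 155 > 150
    N20: 60+35 = 95 ≤ 110
    N3: 20+35 = 55 ≤ 60
    N4: 20+35 = 55 ≤ 90
Round 2 — N14 seizes.
  N14 sheds 155 L/s to N29, N7: 77 each (1 lost).
    N29: 40+77 = 117 ≤ 130
    N7: 30+77 = 107 ≤ 110
No further seizures.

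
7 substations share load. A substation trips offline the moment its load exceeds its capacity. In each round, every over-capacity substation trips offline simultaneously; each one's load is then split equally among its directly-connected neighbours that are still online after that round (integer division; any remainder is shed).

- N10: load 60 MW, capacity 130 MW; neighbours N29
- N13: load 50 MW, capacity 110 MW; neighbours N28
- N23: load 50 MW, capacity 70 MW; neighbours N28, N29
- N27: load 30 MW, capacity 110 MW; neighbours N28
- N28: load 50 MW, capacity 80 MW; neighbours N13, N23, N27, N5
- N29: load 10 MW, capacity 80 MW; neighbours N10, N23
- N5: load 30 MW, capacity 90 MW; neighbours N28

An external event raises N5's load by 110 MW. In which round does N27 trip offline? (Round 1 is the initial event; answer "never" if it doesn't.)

never

Round 1 — N5 at 140 > 90. N5 trips offline.
  N5 sheds 140 MW to N28: 140 each.
    N28: 50+140 = 190 > 80
Round 2 — N28 trips offline.
  N28 sheds 190 MW to N13, N23, N27: 63 each (1 lost).
    N13: 50+63 = 113 > 110
    N23: 50+63 = 113 > 70
    N27: 30+63 = 93 ≤ 110
Round 3 — N13, N23 trip offline.
  N13 sheds 113 MW: no online neighbours, lost.
  N23 sheds 113 MW to N29: 113 each.
    N29: 10+113 = 123 > 80
Round 4 — N29 trips offline.
  N29 sheds 123 MW to N10: 123 each.
    N10: 60+123 = 183 > 130
Round 5 — N10 trips offline.
  N10 sheds 183 MW: no online neighbours, lost.
No further trips.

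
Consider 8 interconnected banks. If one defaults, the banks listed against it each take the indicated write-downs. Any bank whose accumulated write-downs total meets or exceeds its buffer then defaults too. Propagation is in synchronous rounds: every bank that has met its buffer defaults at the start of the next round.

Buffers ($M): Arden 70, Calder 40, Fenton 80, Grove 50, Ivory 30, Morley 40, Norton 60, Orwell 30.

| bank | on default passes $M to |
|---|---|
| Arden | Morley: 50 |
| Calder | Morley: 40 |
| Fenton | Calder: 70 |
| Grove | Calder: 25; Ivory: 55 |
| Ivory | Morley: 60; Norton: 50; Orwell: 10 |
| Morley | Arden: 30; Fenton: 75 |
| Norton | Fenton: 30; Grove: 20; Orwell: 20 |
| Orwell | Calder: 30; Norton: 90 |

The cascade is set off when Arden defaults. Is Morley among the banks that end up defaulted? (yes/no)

yes

Round 1 — Arden defaults (initial).
  Morley: +50 → 50 ≥ 40
Round 2 — Morley defaults.
  Fenton: +75 → 75 < 80
No further defaults.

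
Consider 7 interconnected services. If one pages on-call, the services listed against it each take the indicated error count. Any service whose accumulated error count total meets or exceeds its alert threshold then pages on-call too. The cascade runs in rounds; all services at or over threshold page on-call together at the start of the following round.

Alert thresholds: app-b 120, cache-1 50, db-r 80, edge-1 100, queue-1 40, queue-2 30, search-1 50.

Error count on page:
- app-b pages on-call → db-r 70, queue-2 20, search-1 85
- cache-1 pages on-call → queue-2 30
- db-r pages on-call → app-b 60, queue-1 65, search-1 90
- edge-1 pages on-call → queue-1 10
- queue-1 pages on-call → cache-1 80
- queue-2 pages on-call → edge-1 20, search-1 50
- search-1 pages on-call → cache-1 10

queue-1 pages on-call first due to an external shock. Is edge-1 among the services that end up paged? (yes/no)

no

Round 1 — queue-1 pages on-call (initial).
  cache-1: +80 → 80 ≥ 50
Round 2 — cache-1 pages on-call.
  queue-2: +30 → 30 ≥ 30
Round 3 — queue-2 pages on-call.
  edge-1: +20 → 20 < 100
  search-1: +50 → 50 ≥ 50
Round 4 — search-1 pages on-call.
No further pages.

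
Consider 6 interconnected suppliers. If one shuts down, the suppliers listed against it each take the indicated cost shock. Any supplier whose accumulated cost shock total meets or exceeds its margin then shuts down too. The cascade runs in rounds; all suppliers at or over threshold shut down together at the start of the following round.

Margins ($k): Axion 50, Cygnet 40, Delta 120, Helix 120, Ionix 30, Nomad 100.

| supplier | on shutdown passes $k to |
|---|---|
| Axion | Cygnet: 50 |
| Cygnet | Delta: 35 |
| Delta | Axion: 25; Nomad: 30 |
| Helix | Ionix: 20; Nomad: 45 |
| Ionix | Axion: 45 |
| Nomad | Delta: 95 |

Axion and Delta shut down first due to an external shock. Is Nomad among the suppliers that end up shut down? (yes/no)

no

Round 1 — Axion, Delta shut down (initial).
  Cygnet: +50 → 50 ≥ 40
  Nomad: +30 → 30 < 100
Round 2 — Cygnet shuts down.
No further shutdowns.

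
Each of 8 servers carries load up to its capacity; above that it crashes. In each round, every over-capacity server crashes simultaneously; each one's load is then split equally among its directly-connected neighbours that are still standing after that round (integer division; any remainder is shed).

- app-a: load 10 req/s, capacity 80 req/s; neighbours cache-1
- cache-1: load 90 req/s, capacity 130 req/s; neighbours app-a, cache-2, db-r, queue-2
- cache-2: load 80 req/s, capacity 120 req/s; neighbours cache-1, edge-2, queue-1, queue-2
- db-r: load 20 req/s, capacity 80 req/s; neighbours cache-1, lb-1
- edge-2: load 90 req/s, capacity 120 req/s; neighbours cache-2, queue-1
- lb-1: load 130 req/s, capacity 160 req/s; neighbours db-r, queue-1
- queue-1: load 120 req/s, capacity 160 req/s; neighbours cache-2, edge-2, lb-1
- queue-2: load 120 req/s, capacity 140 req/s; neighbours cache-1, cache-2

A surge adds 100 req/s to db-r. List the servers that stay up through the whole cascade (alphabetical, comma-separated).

Round 1 — db-r at 120 > 80. db-r crashes.
  db-r sheds 120 req/s to cache-1, lb-1: 60 each.
    cache-1: 90+60 = 150 > 130
    lb-1: 130+60 = 190 > 160
Round 2 — cache-1, lb-1 crash.
  cache-1 sheds 150 req/s to app-a, cache-2, queue-2: 50 each.
    app-a: 10+50 = 60 ≤ 80
    cache-2: 80+50 = 130 > 120
    queue-2: 120+50 = 170 > 140
  lb-1 sheds 190 req/s to queue-1: 190 each.
    queue-1: 120+190 = 310 > 160
Round 3 — cache-2, queue-1, queue-2 crash.
  cache-2 sheds 130 req/s to edge-2: 130 each.
    edge-2: 90+130 = 220 > 120
  queue-1 sheds 310 req/s to edge-2: 310 each.
    edge-2: 220+310 = 530 > 120
  queue-2 sheds 170 req/s: no online neighbours, lost.
Round 4 — edge-2 crashes.
  edge-2 sheds 530 req/s: no online neighbours, lost.
No further crashes.

app-a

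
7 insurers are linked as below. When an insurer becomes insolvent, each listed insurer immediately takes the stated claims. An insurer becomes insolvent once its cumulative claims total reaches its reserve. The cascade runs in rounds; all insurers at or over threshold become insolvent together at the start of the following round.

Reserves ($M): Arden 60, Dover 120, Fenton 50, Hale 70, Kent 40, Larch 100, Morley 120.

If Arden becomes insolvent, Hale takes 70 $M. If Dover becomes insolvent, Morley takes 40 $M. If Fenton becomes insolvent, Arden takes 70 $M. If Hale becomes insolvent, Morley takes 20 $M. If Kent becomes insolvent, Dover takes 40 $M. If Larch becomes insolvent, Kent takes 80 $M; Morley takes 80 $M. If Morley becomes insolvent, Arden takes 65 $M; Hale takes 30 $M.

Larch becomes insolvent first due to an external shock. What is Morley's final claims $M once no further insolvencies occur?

Round 1 — Larch becomes insolvent (initial).
  Kent: +80 → 80 ≥ 40
  Morley: +80 → 80 < 120
Round 2 — Kent becomes insolvent.
  Dover: +40 → 40 < 120
No further insolvencies.

80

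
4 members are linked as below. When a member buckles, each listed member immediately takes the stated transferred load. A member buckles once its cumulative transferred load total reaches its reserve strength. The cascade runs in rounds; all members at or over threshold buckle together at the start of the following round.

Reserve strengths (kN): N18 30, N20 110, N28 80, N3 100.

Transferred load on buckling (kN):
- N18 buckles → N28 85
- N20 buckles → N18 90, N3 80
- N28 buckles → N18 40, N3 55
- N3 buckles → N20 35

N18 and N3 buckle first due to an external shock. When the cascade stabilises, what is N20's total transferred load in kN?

Round 1 — N18, N3 buckle (initial).
  N20: +35 → 35 < 110
  N28: +85 → 85 ≥ 80
Round 2 — N28 buckles.
No further bucklings.

35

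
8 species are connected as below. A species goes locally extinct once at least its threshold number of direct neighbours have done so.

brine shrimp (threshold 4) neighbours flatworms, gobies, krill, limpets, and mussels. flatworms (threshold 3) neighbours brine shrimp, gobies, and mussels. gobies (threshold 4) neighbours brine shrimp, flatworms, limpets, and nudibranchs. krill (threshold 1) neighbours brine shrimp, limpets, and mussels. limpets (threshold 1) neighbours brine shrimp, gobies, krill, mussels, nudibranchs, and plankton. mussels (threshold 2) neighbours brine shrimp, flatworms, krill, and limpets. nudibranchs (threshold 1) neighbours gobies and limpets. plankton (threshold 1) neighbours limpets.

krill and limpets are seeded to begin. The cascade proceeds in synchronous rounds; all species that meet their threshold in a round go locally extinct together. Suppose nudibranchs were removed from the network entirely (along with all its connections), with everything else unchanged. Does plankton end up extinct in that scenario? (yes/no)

yes

With nudibranchs removed:
Round 1 — krill, limpets go locally extinct (initial).
Round 2 — checking thresholds:
  brine shrimp: 2 of 5 neighbours < 4, not yet.
  gobies: 1 of 3 neighbours < 4, not yet.
  mussels: 2 of 4 neighbours ≥ 2, goes locally extinct.
  plankton: 1 of 1 neighbours ≥ 1, goes locally extinct.
Round 3 — no new extinctions; cascade stops.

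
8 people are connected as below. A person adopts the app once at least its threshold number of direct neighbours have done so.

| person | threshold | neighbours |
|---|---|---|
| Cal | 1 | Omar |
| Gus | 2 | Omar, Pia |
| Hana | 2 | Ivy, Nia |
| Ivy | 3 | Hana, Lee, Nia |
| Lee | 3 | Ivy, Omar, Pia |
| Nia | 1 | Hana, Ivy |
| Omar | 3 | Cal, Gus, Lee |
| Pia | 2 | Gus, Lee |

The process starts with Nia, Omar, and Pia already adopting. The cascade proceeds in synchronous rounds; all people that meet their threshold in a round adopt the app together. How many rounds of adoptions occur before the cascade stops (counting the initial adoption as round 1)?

2

Round 1 — Nia, Omar, Pia adopt the app (initial).
Round 2 — checking thresholds:
  Cal: 1 of 1 neighbours ≥ 1, adopts the app.
  Gus: 2 of 2 neighbours ≥ 2, adopts the app.
  Hana: 1 of 2 neighbours < 2, below threshold.
  Ivy: 1 of 3 neighbours < 3, below threshold.
  Lee: 2 of 3 neighbours < 3, below threshold.
Round 3 — no new adoptions; cascade stops.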